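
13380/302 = 6690/151= 44.30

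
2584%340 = 204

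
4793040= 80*59913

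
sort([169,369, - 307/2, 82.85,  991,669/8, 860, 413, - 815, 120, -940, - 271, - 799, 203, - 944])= [ - 944,-940 ,  -  815, - 799,-271, - 307/2, 82.85, 669/8, 120,  169 , 203  ,  369, 413,  860,991]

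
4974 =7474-2500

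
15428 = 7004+8424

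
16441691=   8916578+7525113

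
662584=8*82823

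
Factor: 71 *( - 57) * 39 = - 3^2*13^1 * 19^1 * 71^1 = -157833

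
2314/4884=1157/2442 =0.47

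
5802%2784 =234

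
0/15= 0=0.00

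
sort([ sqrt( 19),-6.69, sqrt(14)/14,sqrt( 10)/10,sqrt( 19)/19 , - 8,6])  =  [ - 8, -6.69, sqrt(19)/19,sqrt(14 )/14, sqrt( 10 )/10,sqrt( 19), 6 ]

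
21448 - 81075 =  - 59627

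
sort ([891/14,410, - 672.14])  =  [  -  672.14,  891/14,410 ]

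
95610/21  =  4552 + 6/7 = 4552.86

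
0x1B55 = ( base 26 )A93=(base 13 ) 3253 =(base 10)6997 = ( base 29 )898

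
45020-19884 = 25136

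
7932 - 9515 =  - 1583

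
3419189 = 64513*53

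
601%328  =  273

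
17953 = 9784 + 8169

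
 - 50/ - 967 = 50/967 = 0.05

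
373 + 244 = 617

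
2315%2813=2315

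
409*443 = 181187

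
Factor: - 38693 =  - 38693^1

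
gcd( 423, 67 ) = 1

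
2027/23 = 88+3/23= 88.13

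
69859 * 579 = 40448361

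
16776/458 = 8388/229  =  36.63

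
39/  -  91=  - 1 + 4/7= -  0.43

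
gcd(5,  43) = 1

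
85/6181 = 85/6181 = 0.01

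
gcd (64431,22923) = 9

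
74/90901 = 74/90901=   0.00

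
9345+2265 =11610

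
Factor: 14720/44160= 1/3 = 3^ ( - 1 ) 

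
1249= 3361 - 2112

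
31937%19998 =11939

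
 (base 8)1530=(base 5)11411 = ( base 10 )856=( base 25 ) 196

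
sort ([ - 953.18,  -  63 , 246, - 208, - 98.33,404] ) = [  -  953.18,-208, - 98.33, - 63, 246, 404]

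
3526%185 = 11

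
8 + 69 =77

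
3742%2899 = 843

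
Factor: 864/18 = 48  =  2^4 * 3^1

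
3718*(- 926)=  - 3442868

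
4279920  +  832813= 5112733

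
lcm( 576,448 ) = 4032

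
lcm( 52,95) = 4940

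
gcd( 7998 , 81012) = 258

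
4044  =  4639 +-595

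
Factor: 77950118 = 2^1*38975059^1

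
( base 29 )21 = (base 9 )65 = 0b111011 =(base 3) 2012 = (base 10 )59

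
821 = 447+374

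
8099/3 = 2699+2/3=2699.67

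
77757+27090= 104847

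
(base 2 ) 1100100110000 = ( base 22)d72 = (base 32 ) 69g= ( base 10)6448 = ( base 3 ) 22211211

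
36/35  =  36/35 = 1.03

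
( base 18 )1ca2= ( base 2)10011010101110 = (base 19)1883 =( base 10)9902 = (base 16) 26AE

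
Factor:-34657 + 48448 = 3^1*4597^1 = 13791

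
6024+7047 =13071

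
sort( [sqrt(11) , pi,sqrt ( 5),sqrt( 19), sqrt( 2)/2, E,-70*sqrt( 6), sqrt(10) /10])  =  [ - 70 * sqrt( 6),sqrt( 10)/10,sqrt(2) /2,sqrt( 5),E, pi, sqrt (11), sqrt(19)]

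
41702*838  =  34946276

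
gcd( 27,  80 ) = 1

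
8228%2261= 1445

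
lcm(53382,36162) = 1121022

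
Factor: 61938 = 2^1*3^3 * 31^1*37^1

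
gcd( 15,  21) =3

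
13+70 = 83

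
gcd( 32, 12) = 4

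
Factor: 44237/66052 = 2^( - 2)*7^( - 2 )*31^1*337^(-1)*1427^1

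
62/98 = 31/49 = 0.63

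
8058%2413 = 819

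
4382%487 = 486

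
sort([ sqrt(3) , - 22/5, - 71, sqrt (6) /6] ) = [ - 71, - 22/5, sqrt( 6) /6, sqrt( 3)] 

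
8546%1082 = 972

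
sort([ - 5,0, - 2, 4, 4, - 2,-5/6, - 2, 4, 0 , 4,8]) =[-5,-2,  -  2 , - 2,-5/6,0, 0, 4, 4, 4, 4, 8]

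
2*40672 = 81344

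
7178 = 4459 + 2719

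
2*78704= 157408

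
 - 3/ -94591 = 3/94591 = 0.00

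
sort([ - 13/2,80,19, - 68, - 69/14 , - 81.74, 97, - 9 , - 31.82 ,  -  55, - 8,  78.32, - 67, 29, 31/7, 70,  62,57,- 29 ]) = [ - 81.74, - 68, - 67 , - 55, - 31.82, - 29, - 9, - 8, - 13/2, - 69/14, 31/7 , 19,  29,57,  62,70,  78.32, 80,97 ] 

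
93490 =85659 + 7831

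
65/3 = 65/3 = 21.67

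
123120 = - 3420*( - 36)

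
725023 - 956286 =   -  231263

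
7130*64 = 456320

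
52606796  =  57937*908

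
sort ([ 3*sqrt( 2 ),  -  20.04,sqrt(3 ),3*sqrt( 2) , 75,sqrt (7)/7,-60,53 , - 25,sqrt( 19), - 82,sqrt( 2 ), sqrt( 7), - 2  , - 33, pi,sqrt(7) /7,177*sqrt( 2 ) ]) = [-82, - 60, - 33, -25,  -  20.04,  -  2,sqrt( 7)/7,sqrt( 7)/7, sqrt(  2),sqrt(3),sqrt(7 ), pi,3*sqrt(2 ), 3 *sqrt(2), sqrt(19 ),53,75,177*sqrt(2)]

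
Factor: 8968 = 2^3*19^1*59^1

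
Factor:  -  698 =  -2^1*349^1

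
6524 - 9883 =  - 3359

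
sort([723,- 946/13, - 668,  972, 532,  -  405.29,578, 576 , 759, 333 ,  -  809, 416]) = [-809, - 668, - 405.29, - 946/13, 333 , 416,532,576, 578,  723,759 , 972 ]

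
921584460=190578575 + 731005885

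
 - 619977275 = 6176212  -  626153487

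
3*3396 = 10188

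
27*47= 1269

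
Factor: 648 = 2^3*3^4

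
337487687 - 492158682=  - 154670995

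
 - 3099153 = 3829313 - 6928466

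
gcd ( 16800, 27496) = 56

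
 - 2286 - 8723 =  - 11009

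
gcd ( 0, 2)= 2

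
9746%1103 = 922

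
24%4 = 0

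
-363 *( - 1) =363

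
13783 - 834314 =-820531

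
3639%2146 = 1493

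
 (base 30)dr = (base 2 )110100001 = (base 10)417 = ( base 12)2a9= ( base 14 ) 21b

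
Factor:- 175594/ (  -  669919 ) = 2^1*17^ (-1)*157^( - 1)*251^(-1)*87797^1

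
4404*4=17616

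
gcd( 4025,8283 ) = 1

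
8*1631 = 13048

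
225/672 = 75/224 = 0.33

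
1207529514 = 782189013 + 425340501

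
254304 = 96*2649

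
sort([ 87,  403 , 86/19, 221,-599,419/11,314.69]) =[ - 599,  86/19,419/11,87,221,314.69,403 ]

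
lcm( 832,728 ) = 5824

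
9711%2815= 1266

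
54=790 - 736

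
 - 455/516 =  - 455/516= - 0.88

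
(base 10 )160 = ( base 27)5p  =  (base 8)240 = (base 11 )136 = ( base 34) 4o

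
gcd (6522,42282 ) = 6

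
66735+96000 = 162735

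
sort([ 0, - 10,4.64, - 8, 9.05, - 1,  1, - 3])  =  [- 10 , - 8,  -  3, - 1,0, 1, 4.64, 9.05] 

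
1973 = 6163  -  4190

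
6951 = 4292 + 2659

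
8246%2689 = 179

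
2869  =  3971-1102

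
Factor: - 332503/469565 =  - 5^( - 1)*17^1*19559^1*93913^ ( - 1 )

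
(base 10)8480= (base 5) 232410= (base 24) eh8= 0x2120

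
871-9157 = -8286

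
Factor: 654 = 2^1*3^1*109^1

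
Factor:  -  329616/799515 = -2^4 * 3^1*5^(-1)*7^1*163^( - 1) = - 336/815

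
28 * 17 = 476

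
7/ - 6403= - 7/6403 = - 0.00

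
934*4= 3736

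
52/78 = 2/3 = 0.67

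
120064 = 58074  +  61990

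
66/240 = 11/40 = 0.28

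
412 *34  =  14008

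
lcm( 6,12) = 12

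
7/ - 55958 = -1 + 7993/7994= - 0.00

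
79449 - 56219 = 23230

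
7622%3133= 1356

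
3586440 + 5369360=8955800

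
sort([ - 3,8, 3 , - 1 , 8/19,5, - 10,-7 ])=[-10, - 7, - 3, - 1,  8/19, 3,5, 8]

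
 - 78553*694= -54515782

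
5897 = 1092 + 4805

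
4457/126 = 4457/126 = 35.37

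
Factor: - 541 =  - 541^1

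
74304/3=24768=24768.00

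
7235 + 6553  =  13788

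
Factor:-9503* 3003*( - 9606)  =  274131311454 = 2^1*3^2*7^1  *  11^1*13^2 *17^1*43^1*1601^1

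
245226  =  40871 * 6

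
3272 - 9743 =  - 6471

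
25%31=25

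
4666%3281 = 1385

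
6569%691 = 350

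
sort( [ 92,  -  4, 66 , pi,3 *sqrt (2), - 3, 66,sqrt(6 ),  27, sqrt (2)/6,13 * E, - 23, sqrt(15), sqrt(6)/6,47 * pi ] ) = [-23,  -  4, - 3,sqrt ( 2)/6,sqrt( 6)/6,sqrt( 6), pi , sqrt( 15) , 3*sqrt( 2 ),27,13*E,  66,66,92,47 * pi ] 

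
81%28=25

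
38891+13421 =52312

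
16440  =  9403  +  7037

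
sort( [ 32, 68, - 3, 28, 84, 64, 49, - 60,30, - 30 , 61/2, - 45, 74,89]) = [ - 60, - 45 ,- 30 ,- 3, 28,  30,61/2, 32, 49,  64,68, 74 , 84 , 89]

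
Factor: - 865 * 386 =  - 2^1*5^1*173^1* 193^1 = -  333890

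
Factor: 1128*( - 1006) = - 1134768  =  - 2^4 * 3^1 * 47^1*503^1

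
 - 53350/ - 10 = 5335/1 = 5335.00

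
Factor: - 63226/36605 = -2^1*5^( - 1 ) *101^1*313^1*7321^( - 1 )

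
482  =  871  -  389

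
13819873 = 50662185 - 36842312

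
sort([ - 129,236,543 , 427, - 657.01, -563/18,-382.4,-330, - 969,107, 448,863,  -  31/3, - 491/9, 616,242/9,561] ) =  [ -969, - 657.01,-382.4,-330, - 129, - 491/9, - 563/18,-31/3,242/9, 107, 236,427, 448,543, 561,616 , 863]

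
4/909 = 4/909=0.00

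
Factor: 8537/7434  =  2^( - 1 )*3^(  -  2 )*7^( - 1)*59^ ( - 1)*8537^1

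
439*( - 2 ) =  - 878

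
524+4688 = 5212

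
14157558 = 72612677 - 58455119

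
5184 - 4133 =1051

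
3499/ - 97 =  - 37+90/97 = - 36.07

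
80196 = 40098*2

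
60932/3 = 60932/3 = 20310.67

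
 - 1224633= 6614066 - 7838699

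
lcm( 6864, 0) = 0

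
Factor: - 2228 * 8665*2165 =-2^2*5^2*433^1 * 557^1*1733^1  =  - 41796667300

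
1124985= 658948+466037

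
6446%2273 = 1900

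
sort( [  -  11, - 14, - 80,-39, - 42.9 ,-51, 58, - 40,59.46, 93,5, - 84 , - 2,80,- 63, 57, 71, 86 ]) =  [- 84, - 80, - 63, - 51, - 42.9, - 40,-39, - 14, - 11,  -  2,5,57, 58, 59.46,71,80,86, 93]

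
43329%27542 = 15787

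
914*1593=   1456002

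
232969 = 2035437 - 1802468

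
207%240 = 207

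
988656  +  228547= 1217203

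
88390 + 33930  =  122320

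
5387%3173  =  2214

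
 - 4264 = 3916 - 8180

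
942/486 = 157/81=1.94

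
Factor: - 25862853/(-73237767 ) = 8620951/24412589 = 41^ (-1 ) * 67^( - 1 )* 8887^( - 1 )*8620951^1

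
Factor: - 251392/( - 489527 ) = 2^9*997^(  -  1)  =  512/997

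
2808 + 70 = 2878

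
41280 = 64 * 645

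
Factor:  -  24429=-3^1*17^1*479^1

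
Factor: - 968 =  - 2^3*11^2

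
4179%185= 109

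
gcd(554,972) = 2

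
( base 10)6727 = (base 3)100020011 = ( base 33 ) 65s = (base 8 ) 15107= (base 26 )9OJ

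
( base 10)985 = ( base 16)3D9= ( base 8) 1731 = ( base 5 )12420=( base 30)12p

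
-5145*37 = - 190365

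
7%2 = 1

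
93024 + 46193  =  139217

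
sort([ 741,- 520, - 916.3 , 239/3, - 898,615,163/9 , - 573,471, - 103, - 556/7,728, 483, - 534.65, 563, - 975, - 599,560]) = [- 975, - 916.3,  -  898, - 599, -573, - 534.65, - 520,-103, - 556/7,163/9,239/3,471  ,  483,560,563,615, 728, 741]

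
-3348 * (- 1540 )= 5155920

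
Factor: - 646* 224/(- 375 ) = 2^6*3^( - 1 )  *  5^( - 3 )*7^1 * 17^1*19^1 = 144704/375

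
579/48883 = 579/48883=0.01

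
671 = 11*61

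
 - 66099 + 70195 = 4096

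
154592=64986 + 89606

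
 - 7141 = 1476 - 8617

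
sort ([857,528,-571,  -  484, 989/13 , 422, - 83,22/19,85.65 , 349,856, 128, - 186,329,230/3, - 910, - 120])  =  [ - 910,- 571, - 484, - 186, - 120, - 83,22/19 , 989/13,230/3,  85.65,128,329,349,422,528,856,857] 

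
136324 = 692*197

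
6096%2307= 1482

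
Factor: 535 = 5^1*107^1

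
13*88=1144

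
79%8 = 7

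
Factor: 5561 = 67^1*83^1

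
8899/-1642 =-6 + 953/1642 = - 5.42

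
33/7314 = 11/2438=0.00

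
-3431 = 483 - 3914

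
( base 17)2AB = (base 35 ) LO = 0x2f7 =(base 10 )759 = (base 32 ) nn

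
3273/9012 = 1091/3004 =0.36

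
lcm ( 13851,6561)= 124659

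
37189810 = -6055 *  ( - 6142 ) 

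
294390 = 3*98130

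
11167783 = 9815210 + 1352573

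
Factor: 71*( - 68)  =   - 4828 = - 2^2*17^1*71^1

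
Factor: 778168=2^3*211^1*461^1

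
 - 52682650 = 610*( -86365)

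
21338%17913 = 3425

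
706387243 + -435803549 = 270583694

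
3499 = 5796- 2297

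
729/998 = 729/998=0.73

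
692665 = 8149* 85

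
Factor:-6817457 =- 6817457^1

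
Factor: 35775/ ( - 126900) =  - 2^( - 2)*47^( - 1)*53^1 = - 53/188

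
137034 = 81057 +55977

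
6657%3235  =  187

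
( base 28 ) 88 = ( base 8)350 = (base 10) 232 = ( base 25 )97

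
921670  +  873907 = 1795577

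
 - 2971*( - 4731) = 14055801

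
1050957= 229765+821192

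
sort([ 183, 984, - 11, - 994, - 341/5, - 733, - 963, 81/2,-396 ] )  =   [ - 994,-963, - 733, - 396 , - 341/5, - 11, 81/2, 183, 984 ]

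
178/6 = 89/3 = 29.67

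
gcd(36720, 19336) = 8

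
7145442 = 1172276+5973166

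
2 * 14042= 28084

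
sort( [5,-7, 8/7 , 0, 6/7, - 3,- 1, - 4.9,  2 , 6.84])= [ - 7, - 4.9 , - 3, - 1 , 0, 6/7,8/7,  2, 5,6.84] 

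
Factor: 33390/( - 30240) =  - 2^(  -  4 )*3^( - 1)*53^1 = -53/48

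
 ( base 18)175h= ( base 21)ich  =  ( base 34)73D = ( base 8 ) 20017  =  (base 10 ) 8207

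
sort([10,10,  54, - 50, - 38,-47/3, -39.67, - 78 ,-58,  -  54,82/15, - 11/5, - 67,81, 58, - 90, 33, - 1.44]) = [ - 90,  -  78, - 67,-58,-54, - 50, - 39.67, - 38, - 47/3, - 11/5, - 1.44,82/15, 10,10, 33,54, 58,81]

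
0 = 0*1905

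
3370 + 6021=9391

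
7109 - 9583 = -2474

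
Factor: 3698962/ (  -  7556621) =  - 2^1*17^1 * 37^( - 1 )*108793^1*204233^ ( - 1)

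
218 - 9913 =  -9695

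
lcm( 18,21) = 126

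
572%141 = 8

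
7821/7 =1117 + 2/7 =1117.29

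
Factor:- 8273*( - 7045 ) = 58283285 = 5^1* 1409^1*8273^1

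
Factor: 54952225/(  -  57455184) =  - 2^(  -  4)*3^( - 1 )*5^2*71^1*83^1*229^( - 1) * 373^1*5227^( - 1)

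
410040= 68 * 6030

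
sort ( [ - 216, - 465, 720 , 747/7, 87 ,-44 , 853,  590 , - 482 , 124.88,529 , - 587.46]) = [ - 587.46, - 482, - 465,  -  216, - 44, 87 , 747/7, 124.88 , 529,590,720, 853] 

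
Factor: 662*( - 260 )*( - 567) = 97592040 = 2^3 * 3^4 * 5^1*7^1*13^1*331^1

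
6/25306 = 3/12653=0.00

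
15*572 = 8580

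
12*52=624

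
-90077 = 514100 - 604177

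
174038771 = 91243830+82794941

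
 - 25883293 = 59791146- 85674439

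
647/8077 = 647/8077=0.08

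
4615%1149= 19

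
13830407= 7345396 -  -6485011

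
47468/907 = 52 + 304/907 = 52.34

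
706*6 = 4236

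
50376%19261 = 11854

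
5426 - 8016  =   - 2590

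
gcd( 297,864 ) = 27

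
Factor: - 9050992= - 2^4*19^2*1567^1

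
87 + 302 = 389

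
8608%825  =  358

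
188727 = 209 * 903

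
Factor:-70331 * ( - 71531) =53^1*233^1 *307^1*1327^1  =  5030846761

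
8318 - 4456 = 3862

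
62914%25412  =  12090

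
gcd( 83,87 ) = 1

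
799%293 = 213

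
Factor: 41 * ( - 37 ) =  - 37^1*41^1 = -1517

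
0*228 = 0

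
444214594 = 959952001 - 515737407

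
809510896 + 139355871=948866767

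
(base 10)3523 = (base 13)17B0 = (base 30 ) 3rd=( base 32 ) 3E3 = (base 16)DC3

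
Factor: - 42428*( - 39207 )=1663474596  =  2^2*3^1*7^1*1867^1*10607^1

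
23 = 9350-9327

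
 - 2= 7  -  9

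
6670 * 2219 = 14800730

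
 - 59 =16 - 75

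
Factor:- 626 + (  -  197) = - 823^1  =  - 823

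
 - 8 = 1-9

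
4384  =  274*16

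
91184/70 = 45592/35=1302.63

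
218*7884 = 1718712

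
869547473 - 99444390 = 770103083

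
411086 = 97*4238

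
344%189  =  155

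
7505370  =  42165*178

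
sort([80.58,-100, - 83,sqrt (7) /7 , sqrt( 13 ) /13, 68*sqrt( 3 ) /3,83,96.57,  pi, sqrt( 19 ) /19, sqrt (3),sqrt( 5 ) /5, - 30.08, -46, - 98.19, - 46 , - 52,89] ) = [ - 100,-98.19,- 83,-52,-46, -46, - 30.08, sqrt(19)/19, sqrt (13 ) /13 , sqrt(7 ) /7, sqrt (5 ) /5, sqrt(3 ), pi,68*sqrt(3 ) /3 , 80.58 , 83, 89, 96.57 ]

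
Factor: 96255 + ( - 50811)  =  2^2 * 3^1*7^1*541^1 =45444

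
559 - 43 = 516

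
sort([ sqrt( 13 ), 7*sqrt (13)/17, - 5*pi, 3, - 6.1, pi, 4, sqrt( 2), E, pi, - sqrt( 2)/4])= [ - 5*pi, -6.1, - sqrt(2)/4, sqrt(2 ), 7*  sqrt( 13)/17,E , 3,pi, pi, sqrt( 13), 4]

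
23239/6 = 3873 + 1/6 =3873.17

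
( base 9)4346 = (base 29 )3nb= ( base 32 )341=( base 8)6201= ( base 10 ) 3201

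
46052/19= 46052/19 = 2423.79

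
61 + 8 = 69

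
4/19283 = 4/19283 = 0.00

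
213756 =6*35626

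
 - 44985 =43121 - 88106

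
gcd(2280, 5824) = 8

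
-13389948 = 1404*(-9537) 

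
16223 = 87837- 71614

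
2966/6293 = 2966/6293 = 0.47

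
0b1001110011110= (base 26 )7B4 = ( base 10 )5022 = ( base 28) 6ba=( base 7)20433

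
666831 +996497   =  1663328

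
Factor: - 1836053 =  -1836053^1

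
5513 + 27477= 32990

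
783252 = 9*87028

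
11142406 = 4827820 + 6314586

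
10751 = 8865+1886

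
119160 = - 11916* ( - 10 ) 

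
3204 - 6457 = -3253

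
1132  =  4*283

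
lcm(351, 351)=351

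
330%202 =128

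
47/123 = 47/123 = 0.38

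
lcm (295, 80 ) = 4720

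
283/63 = 283/63 = 4.49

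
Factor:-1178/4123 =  - 2^1* 7^(- 1) = -  2/7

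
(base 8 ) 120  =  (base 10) 80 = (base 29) 2M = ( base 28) 2O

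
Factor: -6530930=-2^1 * 5^1*7^1*79^1*1181^1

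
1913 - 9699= - 7786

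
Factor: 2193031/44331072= 2^ ( - 6 )*3^( - 1)*230891^(  -  1)*2193031^1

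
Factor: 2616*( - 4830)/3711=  - 4211760/1237 =-  2^4*3^1 * 5^1*7^1*23^1*109^1*1237^(-1)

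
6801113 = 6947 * 979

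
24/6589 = 24/6589 = 0.00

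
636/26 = 24 + 6/13 = 24.46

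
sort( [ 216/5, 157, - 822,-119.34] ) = [ - 822, - 119.34, 216/5,157 ] 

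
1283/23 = 55 + 18/23 = 55.78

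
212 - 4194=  - 3982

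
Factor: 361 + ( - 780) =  - 419^1 = - 419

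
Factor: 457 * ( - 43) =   -  43^1*457^1=- 19651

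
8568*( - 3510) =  - 30073680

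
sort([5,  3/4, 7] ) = [3/4, 5 , 7 ]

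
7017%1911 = 1284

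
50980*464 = 23654720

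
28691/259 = 110 + 201/259= 110.78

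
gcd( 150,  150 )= 150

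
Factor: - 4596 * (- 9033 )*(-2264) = - 93991472352 = - 2^5*3^2*283^1*383^1 * 3011^1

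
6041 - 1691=4350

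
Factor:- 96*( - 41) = 2^5*3^1 * 41^1 = 3936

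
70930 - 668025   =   - 597095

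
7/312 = 7/312 = 0.02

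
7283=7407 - 124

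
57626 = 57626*1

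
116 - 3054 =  - 2938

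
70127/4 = 17531 + 3/4= 17531.75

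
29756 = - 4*(-7439)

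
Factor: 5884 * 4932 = 2^4 *3^2*137^1 * 1471^1 =29019888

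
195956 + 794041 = 989997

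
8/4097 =8/4097 = 0.00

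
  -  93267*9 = -839403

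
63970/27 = 63970/27=2369.26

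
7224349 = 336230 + 6888119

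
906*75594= 68488164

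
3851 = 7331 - 3480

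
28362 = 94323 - 65961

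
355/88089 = 355/88089 = 0.00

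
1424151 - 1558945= - 134794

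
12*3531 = 42372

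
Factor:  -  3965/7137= - 3^(  -  2) * 5^1 = - 5/9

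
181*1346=243626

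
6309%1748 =1065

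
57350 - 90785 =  - 33435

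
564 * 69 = 38916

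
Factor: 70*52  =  3640 = 2^3*5^1*7^1*13^1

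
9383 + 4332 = 13715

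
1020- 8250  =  -7230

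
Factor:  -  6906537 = -3^2 * 11^1 * 69763^1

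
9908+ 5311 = 15219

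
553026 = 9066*61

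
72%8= 0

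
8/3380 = 2/845  =  0.00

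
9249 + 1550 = 10799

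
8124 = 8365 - 241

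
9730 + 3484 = 13214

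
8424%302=270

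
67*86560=5799520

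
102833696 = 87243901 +15589795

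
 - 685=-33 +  -652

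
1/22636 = 1/22636 = 0.00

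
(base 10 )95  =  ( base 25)3k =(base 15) 65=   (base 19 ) 50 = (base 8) 137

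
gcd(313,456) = 1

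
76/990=38/495   =  0.08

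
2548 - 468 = 2080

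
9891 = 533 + 9358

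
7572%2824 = 1924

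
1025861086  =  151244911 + 874616175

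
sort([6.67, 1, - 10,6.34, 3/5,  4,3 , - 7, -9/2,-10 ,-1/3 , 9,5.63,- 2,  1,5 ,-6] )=[-10  , - 10, - 7, - 6, - 9/2, - 2,-1/3,3/5,1,1,3,  4,5, 5.63,6.34,6.67, 9] 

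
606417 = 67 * 9051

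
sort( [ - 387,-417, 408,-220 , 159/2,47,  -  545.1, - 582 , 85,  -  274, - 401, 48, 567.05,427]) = [ - 582,-545.1, - 417,-401,-387, - 274,  -  220,47,48, 159/2, 85, 408, 427,  567.05]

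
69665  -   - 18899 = 88564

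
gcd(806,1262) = 2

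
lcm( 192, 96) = 192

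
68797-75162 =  - 6365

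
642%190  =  72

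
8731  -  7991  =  740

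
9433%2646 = 1495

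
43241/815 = 43241/815= 53.06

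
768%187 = 20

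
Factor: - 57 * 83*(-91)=430521=3^1 * 7^1 *13^1 * 19^1 * 83^1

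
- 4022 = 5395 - 9417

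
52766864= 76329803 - 23562939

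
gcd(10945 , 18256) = 1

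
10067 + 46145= 56212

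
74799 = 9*8311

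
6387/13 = 6387/13 = 491.31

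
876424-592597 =283827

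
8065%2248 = 1321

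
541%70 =51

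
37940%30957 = 6983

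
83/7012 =83/7012=0.01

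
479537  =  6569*73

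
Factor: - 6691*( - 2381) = 15931271=2381^1*6691^1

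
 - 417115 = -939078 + 521963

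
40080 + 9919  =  49999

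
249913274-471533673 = -221620399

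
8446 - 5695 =2751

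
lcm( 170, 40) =680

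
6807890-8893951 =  - 2086061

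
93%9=3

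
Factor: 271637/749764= 2^(-2)*187441^( - 1 )  *271637^1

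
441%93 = 69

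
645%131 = 121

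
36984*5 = 184920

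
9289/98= 1327/14 = 94.79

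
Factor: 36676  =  2^2*53^1* 173^1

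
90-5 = 85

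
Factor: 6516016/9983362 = 2^3*13^1*31327^1*4991681^(-1) =3258008/4991681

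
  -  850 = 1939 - 2789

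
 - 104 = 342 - 446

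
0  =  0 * ( - 115 )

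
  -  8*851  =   - 6808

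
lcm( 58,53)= 3074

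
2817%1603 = 1214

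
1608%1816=1608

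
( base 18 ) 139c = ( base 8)15502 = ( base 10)6978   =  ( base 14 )2786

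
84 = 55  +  29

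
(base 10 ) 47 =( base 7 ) 65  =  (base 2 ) 101111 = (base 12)3b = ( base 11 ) 43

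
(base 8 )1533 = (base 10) 859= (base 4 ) 31123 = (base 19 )274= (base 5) 11414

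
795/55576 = 795/55576=0.01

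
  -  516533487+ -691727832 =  - 1208261319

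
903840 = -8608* ( - 105) 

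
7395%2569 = 2257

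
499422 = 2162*231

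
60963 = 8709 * 7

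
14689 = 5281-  - 9408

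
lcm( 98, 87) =8526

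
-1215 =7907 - 9122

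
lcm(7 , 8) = 56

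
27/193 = 27/193 = 0.14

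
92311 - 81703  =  10608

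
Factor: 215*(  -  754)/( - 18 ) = 3^( - 2)*5^1*13^1*29^1*43^1 = 81055/9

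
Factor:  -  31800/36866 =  - 2^2*3^1 * 5^2* 53^1* 18433^( - 1) = -15900/18433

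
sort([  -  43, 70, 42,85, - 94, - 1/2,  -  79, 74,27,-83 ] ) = [ - 94, - 83, - 79  , - 43,-1/2, 27, 42, 70, 74,85 ]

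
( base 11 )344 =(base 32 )CR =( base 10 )411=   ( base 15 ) 1C6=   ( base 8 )633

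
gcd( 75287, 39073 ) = 953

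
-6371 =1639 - 8010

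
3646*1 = 3646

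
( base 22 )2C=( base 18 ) 32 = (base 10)56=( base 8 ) 70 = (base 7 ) 110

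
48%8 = 0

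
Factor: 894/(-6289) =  - 2^1*3^1*19^( - 1)*149^1*331^( - 1)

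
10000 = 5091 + 4909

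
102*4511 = 460122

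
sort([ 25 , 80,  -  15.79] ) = [ - 15.79, 25,80 ] 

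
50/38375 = 2/1535 = 0.00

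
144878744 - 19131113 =125747631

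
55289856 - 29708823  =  25581033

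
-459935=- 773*595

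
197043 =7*28149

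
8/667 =8/667 = 0.01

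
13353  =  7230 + 6123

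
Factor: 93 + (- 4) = 89^1 = 89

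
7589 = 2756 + 4833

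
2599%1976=623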